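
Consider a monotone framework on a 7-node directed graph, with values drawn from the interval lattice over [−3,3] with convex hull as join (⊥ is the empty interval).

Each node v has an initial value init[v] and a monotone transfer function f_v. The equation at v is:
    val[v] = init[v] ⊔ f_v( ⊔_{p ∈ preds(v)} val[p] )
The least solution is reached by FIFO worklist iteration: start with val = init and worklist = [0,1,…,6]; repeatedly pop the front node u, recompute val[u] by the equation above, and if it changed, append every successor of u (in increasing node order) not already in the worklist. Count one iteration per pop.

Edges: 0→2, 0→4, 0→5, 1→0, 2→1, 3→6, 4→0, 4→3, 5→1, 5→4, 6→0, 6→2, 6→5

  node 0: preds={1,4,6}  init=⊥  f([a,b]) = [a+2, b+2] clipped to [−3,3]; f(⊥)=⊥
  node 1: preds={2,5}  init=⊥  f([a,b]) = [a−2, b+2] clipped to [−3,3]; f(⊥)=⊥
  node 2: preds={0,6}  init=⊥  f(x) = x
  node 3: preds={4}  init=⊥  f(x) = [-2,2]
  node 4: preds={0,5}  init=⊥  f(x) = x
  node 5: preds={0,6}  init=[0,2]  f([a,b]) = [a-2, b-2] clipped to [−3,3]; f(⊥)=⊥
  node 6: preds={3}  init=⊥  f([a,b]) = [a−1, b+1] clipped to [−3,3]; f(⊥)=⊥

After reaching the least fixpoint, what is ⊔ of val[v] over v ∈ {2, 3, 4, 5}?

Worklist (15 pops):
  #1 pop 0: in=⊥ → ⊥ (no change)
  #2 pop 1: in=[0,2] → [-2,3] (was ⊥); enqueue [0]
  #3 pop 2: in=⊥ → ⊥ (no change)
  #4 pop 3: in=⊥ → [-2,2] (was ⊥); enqueue []
  #5 pop 4: in=[0,2] → [0,2] (was ⊥); enqueue [3]
  #6 pop 5: in=⊥ → [0,2] (no change)
  #7 pop 6: in=[-2,2] → [-3,3] (was ⊥); enqueue [2,5]
  #8 pop 0: in=[-3,3] → [-1,3] (was ⊥); enqueue [4]
  #9 pop 3: in=[0,2] → [-2,2] (no change)
  #10 pop 2: in=[-3,3] → [-3,3] (was ⊥); enqueue [1]
  #11 pop 5: in=[-3,3] → [-3,2] (was [0,2]); enqueue []
  #12 pop 4: in=[-3,3] → [-3,3] (was [0,2]); enqueue [0,3]
  #13 pop 1: in=[-3,3] → [-3,3] (was [-2,3]); enqueue []
  #14 pop 0: in=[-3,3] → [-1,3] (no change)
  #15 pop 3: in=[-3,3] → [-2,2] (no change)

Fixpoint:
  val[0] = [-1,3]
  val[1] = [-3,3]
  val[2] = [-3,3]
  val[3] = [-2,2]
  val[4] = [-3,3]
  val[5] = [-3,2]
  val[6] = [-3,3]

[-3,3]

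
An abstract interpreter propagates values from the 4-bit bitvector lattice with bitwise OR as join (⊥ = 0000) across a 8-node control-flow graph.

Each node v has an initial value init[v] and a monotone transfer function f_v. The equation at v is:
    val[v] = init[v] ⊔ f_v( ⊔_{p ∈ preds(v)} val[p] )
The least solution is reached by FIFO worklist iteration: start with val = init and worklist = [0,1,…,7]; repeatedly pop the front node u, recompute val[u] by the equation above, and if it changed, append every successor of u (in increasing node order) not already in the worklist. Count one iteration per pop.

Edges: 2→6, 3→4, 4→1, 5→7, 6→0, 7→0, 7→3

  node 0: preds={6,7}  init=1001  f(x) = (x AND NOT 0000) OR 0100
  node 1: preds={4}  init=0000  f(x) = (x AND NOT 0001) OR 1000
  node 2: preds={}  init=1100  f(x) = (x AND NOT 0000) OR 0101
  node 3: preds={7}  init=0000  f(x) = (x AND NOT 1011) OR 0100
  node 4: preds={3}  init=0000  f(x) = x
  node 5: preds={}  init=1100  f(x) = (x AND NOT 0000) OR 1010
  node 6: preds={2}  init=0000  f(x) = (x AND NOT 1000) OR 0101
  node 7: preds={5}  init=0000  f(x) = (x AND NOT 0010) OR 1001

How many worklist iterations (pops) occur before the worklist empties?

Worklist (11 pops):
  #1 pop 0: in=0000 → 1101 (was 1001); enqueue []
  #2 pop 1: in=0000 → 1000 (was 0000); enqueue []
  #3 pop 2: in=0000 → 1101 (was 1100); enqueue []
  #4 pop 3: in=0000 → 0100 (was 0000); enqueue []
  #5 pop 4: in=0100 → 0100 (was 0000); enqueue [1]
  #6 pop 5: in=0000 → 1110 (was 1100); enqueue []
  #7 pop 6: in=1101 → 0101 (was 0000); enqueue [0]
  #8 pop 7: in=1110 → 1101 (was 0000); enqueue [3]
  #9 pop 1: in=0100 → 1100 (was 1000); enqueue []
  #10 pop 0: in=1101 → 1101 (no change)
  #11 pop 3: in=1101 → 0100 (no change)

Fixpoint:
  val[0] = 1101
  val[1] = 1100
  val[2] = 1101
  val[3] = 0100
  val[4] = 0100
  val[5] = 1110
  val[6] = 0101
  val[7] = 1101

11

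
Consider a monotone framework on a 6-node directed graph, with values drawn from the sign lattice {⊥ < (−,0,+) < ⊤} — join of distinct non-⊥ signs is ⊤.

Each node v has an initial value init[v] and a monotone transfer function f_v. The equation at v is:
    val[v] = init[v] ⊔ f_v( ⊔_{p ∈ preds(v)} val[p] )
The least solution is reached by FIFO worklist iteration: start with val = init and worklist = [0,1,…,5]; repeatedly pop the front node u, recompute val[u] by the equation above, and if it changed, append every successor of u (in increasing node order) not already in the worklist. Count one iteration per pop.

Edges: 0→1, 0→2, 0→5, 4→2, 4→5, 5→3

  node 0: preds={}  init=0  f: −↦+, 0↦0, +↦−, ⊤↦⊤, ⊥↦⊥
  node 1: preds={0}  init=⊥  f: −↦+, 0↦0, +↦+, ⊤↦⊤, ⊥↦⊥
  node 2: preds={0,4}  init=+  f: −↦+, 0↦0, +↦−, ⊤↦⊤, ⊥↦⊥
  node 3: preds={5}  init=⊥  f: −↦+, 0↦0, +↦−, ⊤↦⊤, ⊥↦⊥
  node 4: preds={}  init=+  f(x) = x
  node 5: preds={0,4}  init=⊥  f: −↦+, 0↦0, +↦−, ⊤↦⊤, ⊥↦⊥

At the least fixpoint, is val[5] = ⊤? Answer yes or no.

yes

Trace (7 dequeues):
  [1] u=0 | in ⊥ | out 0 | ==
  [2] u=1 | in 0 | out 0 | prev ⊥ | push {}
  [3] u=2 | in ⊤ | out ⊤ | prev + | push {}
  [4] u=3 | in ⊥ | out ⊥ | ==
  [5] u=4 | in ⊥ | out + | ==
  [6] u=5 | in ⊤ | out ⊤ | prev ⊥ | push {3}
  [7] u=3 | in ⊤ | out ⊤ | prev ⊥ | push {}

Converged values:
  [0] 0
  [1] 0
  [2] ⊤
  [3] ⊤
  [4] +
  [5] ⊤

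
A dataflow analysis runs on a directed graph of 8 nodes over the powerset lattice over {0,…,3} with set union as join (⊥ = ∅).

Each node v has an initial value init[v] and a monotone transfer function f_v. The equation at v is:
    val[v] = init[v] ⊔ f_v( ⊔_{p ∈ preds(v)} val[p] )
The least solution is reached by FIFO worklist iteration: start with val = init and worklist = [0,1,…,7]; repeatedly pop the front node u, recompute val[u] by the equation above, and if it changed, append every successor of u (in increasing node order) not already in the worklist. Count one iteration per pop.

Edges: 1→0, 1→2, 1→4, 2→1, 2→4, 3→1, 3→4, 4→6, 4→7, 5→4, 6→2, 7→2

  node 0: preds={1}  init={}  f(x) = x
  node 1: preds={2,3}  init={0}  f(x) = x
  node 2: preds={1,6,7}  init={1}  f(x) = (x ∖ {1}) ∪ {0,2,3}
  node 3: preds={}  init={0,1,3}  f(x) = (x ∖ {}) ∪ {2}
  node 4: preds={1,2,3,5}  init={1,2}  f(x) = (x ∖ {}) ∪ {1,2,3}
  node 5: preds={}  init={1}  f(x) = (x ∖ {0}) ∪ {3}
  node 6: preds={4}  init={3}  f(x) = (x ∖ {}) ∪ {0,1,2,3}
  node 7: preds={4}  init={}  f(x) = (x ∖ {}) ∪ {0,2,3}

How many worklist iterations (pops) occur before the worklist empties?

13

Worklist (13 pops):
  #1 pop 0: in={0} → {0} (was {}); enqueue []
  #2 pop 1: in={0,1,3} → {0,1,3} (was {0}); enqueue [0]
  #3 pop 2: in={0,1,3} → {0,1,2,3} (was {1}); enqueue [1]
  #4 pop 3: in={} → {0,1,2,3} (was {0,1,3}); enqueue []
  #5 pop 4: in={0,1,2,3} → {0,1,2,3} (was {1,2}); enqueue []
  #6 pop 5: in={} → {1,3} (was {1}); enqueue [4]
  #7 pop 6: in={0,1,2,3} → {0,1,2,3} (was {3}); enqueue [2]
  #8 pop 7: in={0,1,2,3} → {0,1,2,3} (was {}); enqueue []
  #9 pop 0: in={0,1,3} → {0,1,3} (was {0}); enqueue []
  #10 pop 1: in={0,1,2,3} → {0,1,2,3} (was {0,1,3}); enqueue [0]
  #11 pop 4: in={0,1,2,3} → {0,1,2,3} (no change)
  #12 pop 2: in={0,1,2,3} → {0,1,2,3} (no change)
  #13 pop 0: in={0,1,2,3} → {0,1,2,3} (was {0,1,3}); enqueue []

Fixpoint:
  val[0] = {0,1,2,3}
  val[1] = {0,1,2,3}
  val[2] = {0,1,2,3}
  val[3] = {0,1,2,3}
  val[4] = {0,1,2,3}
  val[5] = {1,3}
  val[6] = {0,1,2,3}
  val[7] = {0,1,2,3}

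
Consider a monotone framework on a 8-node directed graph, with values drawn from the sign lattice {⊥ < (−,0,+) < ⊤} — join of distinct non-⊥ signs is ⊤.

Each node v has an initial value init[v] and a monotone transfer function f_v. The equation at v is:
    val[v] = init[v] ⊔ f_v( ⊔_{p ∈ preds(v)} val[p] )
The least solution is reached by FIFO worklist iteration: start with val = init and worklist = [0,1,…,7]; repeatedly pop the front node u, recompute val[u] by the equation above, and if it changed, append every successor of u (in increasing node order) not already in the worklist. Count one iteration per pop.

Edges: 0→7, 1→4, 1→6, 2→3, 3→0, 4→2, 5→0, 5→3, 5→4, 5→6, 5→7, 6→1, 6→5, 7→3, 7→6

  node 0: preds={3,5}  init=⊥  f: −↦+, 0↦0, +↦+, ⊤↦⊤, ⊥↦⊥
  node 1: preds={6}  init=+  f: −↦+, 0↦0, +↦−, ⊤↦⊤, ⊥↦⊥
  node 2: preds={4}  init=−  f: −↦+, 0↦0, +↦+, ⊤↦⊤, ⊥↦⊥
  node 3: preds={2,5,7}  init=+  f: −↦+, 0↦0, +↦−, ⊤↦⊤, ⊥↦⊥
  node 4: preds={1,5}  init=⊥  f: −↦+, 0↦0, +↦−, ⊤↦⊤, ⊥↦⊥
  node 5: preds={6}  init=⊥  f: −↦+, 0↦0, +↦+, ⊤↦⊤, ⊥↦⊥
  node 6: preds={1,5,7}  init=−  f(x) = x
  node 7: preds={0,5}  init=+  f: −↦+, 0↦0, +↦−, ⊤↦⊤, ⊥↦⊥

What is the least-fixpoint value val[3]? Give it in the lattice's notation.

⊤

Iteration log — 20 steps:
  step 1. node 0  ⊔preds=+  new=+  old=⊥  +wl: 
  step 2. node 1  ⊔preds=−  new=+  stable
  step 3. node 2  ⊔preds=⊥  new=−  stable
  step 4. node 3  ⊔preds=⊤  new=⊤  old=+  +wl: 0
  step 5. node 4  ⊔preds=+  new=−  old=⊥  +wl: 2
  step 6. node 5  ⊔preds=−  new=+  old=⊥  +wl: 3,4
  step 7. node 6  ⊔preds=+  new=⊤  old=−  +wl: 1,5
  step 8. node 7  ⊔preds=+  new=⊤  old=+  +wl: 6
  step 9. node 0  ⊔preds=⊤  new=⊤  old=+  +wl: 7
  step 10. node 2  ⊔preds=−  new=⊤  old=−  +wl: 
  step 11. node 3  ⊔preds=⊤  new=⊤  stable
  step 12. node 4  ⊔preds=+  new=−  stable
  step 13. node 1  ⊔preds=⊤  new=⊤  old=+  +wl: 4
  step 14. node 5  ⊔preds=⊤  new=⊤  old=+  +wl: 0,3
  step 15. node 6  ⊔preds=⊤  new=⊤  stable
  step 16. node 7  ⊔preds=⊤  new=⊤  stable
  step 17. node 4  ⊔preds=⊤  new=⊤  old=−  +wl: 2
  step 18. node 0  ⊔preds=⊤  new=⊤  stable
  step 19. node 3  ⊔preds=⊤  new=⊤  stable
  step 20. node 2  ⊔preds=⊤  new=⊤  stable

Least fixpoint reached:
  node 0: ⊤
  node 1: ⊤
  node 2: ⊤
  node 3: ⊤
  node 4: ⊤
  node 5: ⊤
  node 6: ⊤
  node 7: ⊤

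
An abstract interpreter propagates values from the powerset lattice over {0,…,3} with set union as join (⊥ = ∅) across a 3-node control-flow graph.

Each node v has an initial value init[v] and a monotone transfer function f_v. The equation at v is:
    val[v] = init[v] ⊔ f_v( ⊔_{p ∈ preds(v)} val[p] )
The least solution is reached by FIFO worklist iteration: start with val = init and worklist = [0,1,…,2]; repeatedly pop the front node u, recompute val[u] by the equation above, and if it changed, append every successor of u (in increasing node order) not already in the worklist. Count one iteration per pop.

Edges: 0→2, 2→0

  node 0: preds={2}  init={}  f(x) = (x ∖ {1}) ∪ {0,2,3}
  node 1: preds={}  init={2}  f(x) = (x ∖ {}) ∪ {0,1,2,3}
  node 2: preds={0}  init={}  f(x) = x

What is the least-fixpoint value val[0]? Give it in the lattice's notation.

{0,2,3}

Trace (4 dequeues):
  [1] u=0 | in {} | out {0,2,3} | prev {} | push {}
  [2] u=1 | in {} | out {0,1,2,3} | prev {2} | push {}
  [3] u=2 | in {0,2,3} | out {0,2,3} | prev {} | push {0}
  [4] u=0 | in {0,2,3} | out {0,2,3} | ==

Converged values:
  [0] {0,2,3}
  [1] {0,1,2,3}
  [2] {0,2,3}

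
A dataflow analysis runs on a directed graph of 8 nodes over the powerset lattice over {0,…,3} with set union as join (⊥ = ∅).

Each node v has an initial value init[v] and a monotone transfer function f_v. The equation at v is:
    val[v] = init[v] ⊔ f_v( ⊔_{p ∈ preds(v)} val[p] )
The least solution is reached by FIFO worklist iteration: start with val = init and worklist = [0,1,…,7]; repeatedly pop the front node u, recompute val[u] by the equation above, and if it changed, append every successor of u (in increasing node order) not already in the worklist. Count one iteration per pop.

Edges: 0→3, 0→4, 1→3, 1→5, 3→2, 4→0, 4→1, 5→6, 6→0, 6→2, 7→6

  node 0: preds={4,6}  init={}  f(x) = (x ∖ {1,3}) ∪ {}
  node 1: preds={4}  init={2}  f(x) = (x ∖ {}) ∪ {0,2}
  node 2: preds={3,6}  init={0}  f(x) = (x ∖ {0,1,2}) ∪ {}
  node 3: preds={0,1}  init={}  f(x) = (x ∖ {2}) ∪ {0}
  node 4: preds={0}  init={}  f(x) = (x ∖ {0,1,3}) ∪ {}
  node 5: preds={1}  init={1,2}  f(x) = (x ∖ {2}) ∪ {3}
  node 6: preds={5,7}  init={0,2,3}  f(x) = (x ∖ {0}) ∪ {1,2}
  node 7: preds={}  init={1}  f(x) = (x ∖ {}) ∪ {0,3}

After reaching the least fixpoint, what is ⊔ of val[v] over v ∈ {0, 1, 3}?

Trace (12 dequeues):
  [1] u=0 | in {0,2,3} | out {0,2} | prev {} | push {}
  [2] u=1 | in {} | out {0,2} | prev {2} | push {}
  [3] u=2 | in {0,2,3} | out {0,3} | prev {0} | push {}
  [4] u=3 | in {0,2} | out {0} | prev {} | push {2}
  [5] u=4 | in {0,2} | out {2} | prev {} | push {0,1}
  [6] u=5 | in {0,2} | out {0,1,2,3} | prev {1,2} | push {}
  [7] u=6 | in {0,1,2,3} | out {0,1,2,3} | prev {0,2,3} | push {}
  [8] u=7 | in {} | out {0,1,3} | prev {1} | push {6}
  [9] u=2 | in {0,1,2,3} | out {0,3} | ==
  [10] u=0 | in {0,1,2,3} | out {0,2} | ==
  [11] u=1 | in {2} | out {0,2} | ==
  [12] u=6 | in {0,1,2,3} | out {0,1,2,3} | ==

Converged values:
  [0] {0,2}
  [1] {0,2}
  [2] {0,3}
  [3] {0}
  [4] {2}
  [5] {0,1,2,3}
  [6] {0,1,2,3}
  [7] {0,1,3}

{0,2}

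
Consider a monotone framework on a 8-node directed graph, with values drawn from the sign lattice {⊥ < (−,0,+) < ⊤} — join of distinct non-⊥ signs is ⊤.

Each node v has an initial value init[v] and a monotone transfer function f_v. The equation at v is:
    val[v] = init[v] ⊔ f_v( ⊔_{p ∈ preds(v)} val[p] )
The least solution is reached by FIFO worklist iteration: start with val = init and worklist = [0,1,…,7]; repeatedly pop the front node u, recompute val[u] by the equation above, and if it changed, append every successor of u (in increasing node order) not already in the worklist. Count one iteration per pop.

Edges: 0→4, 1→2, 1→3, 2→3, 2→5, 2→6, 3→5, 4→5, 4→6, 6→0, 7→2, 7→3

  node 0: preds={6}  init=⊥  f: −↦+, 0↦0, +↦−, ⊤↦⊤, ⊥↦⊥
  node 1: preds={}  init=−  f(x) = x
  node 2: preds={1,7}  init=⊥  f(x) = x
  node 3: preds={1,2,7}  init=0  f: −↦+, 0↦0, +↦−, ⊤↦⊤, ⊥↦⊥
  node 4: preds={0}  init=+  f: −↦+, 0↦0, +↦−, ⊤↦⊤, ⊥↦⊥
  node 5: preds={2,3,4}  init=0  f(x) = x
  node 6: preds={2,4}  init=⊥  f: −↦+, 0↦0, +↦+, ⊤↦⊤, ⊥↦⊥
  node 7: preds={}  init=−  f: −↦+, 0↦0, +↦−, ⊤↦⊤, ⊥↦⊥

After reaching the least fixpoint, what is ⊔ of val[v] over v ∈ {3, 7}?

⊤

Trace (12 dequeues):
  [1] u=0 | in ⊥ | out ⊥ | ==
  [2] u=1 | in ⊥ | out − | ==
  [3] u=2 | in − | out − | prev ⊥ | push {}
  [4] u=3 | in − | out ⊤ | prev 0 | push {}
  [5] u=4 | in ⊥ | out + | ==
  [6] u=5 | in ⊤ | out ⊤ | prev 0 | push {}
  [7] u=6 | in ⊤ | out ⊤ | prev ⊥ | push {0}
  [8] u=7 | in ⊥ | out − | ==
  [9] u=0 | in ⊤ | out ⊤ | prev ⊥ | push {4}
  [10] u=4 | in ⊤ | out ⊤ | prev + | push {5,6}
  [11] u=5 | in ⊤ | out ⊤ | ==
  [12] u=6 | in ⊤ | out ⊤ | ==

Converged values:
  [0] ⊤
  [1] −
  [2] −
  [3] ⊤
  [4] ⊤
  [5] ⊤
  [6] ⊤
  [7] −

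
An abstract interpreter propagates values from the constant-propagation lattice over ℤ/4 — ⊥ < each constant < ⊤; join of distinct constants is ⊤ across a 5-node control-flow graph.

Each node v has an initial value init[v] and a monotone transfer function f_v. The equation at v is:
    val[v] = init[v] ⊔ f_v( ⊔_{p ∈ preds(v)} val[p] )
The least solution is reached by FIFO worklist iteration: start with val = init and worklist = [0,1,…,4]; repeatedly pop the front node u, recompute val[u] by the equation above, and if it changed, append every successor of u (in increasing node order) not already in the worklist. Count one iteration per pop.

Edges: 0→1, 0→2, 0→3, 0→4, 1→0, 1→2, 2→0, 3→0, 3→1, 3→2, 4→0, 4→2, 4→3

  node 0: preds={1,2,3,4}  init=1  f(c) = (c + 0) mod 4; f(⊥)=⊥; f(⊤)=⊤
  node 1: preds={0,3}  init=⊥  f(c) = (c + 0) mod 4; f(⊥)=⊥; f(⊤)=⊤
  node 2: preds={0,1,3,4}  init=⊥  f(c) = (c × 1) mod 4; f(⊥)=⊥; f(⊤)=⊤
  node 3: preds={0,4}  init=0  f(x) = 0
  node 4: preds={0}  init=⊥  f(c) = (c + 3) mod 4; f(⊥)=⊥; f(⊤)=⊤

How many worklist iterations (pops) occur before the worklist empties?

8

Trace (8 dequeues):
  [1] u=0 | in 0 | out ⊤ | prev 1 | push {}
  [2] u=1 | in ⊤ | out ⊤ | prev ⊥ | push {0}
  [3] u=2 | in ⊤ | out ⊤ | prev ⊥ | push {}
  [4] u=3 | in ⊤ | out 0 | ==
  [5] u=4 | in ⊤ | out ⊤ | prev ⊥ | push {2,3}
  [6] u=0 | in ⊤ | out ⊤ | ==
  [7] u=2 | in ⊤ | out ⊤ | ==
  [8] u=3 | in ⊤ | out 0 | ==

Converged values:
  [0] ⊤
  [1] ⊤
  [2] ⊤
  [3] 0
  [4] ⊤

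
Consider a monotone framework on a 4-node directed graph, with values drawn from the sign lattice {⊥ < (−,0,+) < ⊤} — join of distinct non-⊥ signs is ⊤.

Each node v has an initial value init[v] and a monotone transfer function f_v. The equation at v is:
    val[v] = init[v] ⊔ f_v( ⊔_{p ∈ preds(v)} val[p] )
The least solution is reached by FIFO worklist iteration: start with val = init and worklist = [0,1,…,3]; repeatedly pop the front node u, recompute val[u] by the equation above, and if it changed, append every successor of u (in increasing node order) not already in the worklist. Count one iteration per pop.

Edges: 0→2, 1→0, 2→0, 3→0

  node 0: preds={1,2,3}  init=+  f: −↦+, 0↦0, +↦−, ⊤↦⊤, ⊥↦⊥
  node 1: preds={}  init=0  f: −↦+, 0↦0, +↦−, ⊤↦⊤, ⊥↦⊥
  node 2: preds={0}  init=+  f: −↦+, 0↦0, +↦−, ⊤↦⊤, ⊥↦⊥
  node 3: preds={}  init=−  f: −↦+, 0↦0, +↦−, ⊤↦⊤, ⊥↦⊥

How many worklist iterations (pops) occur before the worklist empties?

Worklist (5 pops):
  #1 pop 0: in=⊤ → ⊤ (was +); enqueue []
  #2 pop 1: in=⊥ → 0 (no change)
  #3 pop 2: in=⊤ → ⊤ (was +); enqueue [0]
  #4 pop 3: in=⊥ → − (no change)
  #5 pop 0: in=⊤ → ⊤ (no change)

Fixpoint:
  val[0] = ⊤
  val[1] = 0
  val[2] = ⊤
  val[3] = −

5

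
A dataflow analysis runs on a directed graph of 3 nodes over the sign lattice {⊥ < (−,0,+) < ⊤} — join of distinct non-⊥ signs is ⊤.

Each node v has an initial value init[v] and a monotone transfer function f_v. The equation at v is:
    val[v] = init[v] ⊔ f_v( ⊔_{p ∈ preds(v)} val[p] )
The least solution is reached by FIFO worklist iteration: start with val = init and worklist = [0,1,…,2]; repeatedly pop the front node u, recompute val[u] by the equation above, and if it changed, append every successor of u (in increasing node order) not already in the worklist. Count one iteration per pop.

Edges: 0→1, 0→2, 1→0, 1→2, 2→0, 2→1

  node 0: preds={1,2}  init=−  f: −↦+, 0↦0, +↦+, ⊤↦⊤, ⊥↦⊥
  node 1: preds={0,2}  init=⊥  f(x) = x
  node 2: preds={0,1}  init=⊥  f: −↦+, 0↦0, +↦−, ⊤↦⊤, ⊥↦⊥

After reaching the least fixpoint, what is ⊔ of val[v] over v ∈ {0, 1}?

Iteration log — 8 steps:
  step 1. node 0  ⊔preds=⊥  new=−  stable
  step 2. node 1  ⊔preds=−  new=−  old=⊥  +wl: 0
  step 3. node 2  ⊔preds=−  new=+  old=⊥  +wl: 1
  step 4. node 0  ⊔preds=⊤  new=⊤  old=−  +wl: 2
  step 5. node 1  ⊔preds=⊤  new=⊤  old=−  +wl: 0
  step 6. node 2  ⊔preds=⊤  new=⊤  old=+  +wl: 1
  step 7. node 0  ⊔preds=⊤  new=⊤  stable
  step 8. node 1  ⊔preds=⊤  new=⊤  stable

Least fixpoint reached:
  node 0: ⊤
  node 1: ⊤
  node 2: ⊤

⊤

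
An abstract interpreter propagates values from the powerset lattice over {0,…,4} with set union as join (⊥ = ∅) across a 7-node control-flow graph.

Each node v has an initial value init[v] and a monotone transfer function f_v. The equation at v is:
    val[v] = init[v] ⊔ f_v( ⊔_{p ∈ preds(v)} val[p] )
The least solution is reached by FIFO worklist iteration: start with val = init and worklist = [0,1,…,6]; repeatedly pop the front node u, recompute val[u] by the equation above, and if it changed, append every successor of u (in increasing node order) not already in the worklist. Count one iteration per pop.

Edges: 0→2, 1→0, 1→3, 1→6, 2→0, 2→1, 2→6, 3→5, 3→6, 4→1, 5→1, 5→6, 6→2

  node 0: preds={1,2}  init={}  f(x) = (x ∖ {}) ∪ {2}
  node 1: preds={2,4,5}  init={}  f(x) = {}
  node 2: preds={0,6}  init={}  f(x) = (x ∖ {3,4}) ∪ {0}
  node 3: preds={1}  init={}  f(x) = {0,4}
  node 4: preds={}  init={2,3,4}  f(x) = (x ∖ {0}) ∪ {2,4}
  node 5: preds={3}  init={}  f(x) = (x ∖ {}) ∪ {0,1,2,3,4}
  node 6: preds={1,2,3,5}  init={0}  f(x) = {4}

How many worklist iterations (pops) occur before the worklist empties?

10

Trace (10 dequeues):
  [1] u=0 | in {} | out {2} | prev {} | push {}
  [2] u=1 | in {2,3,4} | out {} | ==
  [3] u=2 | in {0,2} | out {0,2} | prev {} | push {0,1}
  [4] u=3 | in {} | out {0,4} | prev {} | push {}
  [5] u=4 | in {} | out {2,3,4} | ==
  [6] u=5 | in {0,4} | out {0,1,2,3,4} | prev {} | push {}
  [7] u=6 | in {0,1,2,3,4} | out {0,4} | prev {0} | push {2}
  [8] u=0 | in {0,2} | out {0,2} | prev {2} | push {}
  [9] u=1 | in {0,1,2,3,4} | out {} | ==
  [10] u=2 | in {0,2,4} | out {0,2} | ==

Converged values:
  [0] {0,2}
  [1] {}
  [2] {0,2}
  [3] {0,4}
  [4] {2,3,4}
  [5] {0,1,2,3,4}
  [6] {0,4}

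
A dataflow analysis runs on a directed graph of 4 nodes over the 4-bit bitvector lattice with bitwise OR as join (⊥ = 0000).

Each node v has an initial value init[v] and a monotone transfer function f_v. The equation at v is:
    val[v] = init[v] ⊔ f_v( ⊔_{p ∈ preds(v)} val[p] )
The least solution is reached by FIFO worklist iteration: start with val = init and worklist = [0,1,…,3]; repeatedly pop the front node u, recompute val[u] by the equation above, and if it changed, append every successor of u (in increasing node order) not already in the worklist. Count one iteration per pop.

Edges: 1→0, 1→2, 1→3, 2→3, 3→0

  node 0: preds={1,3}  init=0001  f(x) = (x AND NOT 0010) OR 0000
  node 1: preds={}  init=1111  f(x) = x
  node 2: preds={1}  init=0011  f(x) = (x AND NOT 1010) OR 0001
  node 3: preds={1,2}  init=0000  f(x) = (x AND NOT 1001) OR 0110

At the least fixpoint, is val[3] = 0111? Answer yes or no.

Trace (5 dequeues):
  [1] u=0 | in 1111 | out 1101 | prev 0001 | push {}
  [2] u=1 | in 0000 | out 1111 | ==
  [3] u=2 | in 1111 | out 0111 | prev 0011 | push {}
  [4] u=3 | in 1111 | out 0110 | prev 0000 | push {0}
  [5] u=0 | in 1111 | out 1101 | ==

Converged values:
  [0] 1101
  [1] 1111
  [2] 0111
  [3] 0110

no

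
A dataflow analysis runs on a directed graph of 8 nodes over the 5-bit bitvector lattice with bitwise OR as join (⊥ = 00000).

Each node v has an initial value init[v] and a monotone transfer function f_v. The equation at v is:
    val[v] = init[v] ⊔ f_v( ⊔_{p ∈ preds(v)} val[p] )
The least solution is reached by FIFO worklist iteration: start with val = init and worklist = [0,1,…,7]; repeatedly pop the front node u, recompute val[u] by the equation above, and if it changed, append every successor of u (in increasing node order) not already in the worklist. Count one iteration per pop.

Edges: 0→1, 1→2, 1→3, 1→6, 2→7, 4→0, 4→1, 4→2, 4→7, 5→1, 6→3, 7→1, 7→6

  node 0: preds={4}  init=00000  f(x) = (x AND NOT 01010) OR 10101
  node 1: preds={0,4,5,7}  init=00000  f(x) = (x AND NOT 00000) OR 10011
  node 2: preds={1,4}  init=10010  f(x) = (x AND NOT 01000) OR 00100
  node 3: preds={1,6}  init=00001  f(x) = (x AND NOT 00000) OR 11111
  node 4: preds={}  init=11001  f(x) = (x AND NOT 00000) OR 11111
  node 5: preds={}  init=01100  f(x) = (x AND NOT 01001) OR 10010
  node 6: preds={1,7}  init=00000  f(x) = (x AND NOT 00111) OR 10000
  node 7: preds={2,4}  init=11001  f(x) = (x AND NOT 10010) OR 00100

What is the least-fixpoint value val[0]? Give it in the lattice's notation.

Iteration log — 13 steps:
  step 1. node 0  ⊔preds=11001  new=10101  old=00000  +wl: 
  step 2. node 1  ⊔preds=11101  new=11111  old=00000  +wl: 
  step 3. node 2  ⊔preds=11111  new=10111  old=10010  +wl: 
  step 4. node 3  ⊔preds=11111  new=11111  old=00001  +wl: 
  step 5. node 4  ⊔preds=00000  new=11111  old=11001  +wl: 0,1,2
  step 6. node 5  ⊔preds=00000  new=11110  old=01100  +wl: 
  step 7. node 6  ⊔preds=11111  new=11000  old=00000  +wl: 3
  step 8. node 7  ⊔preds=11111  new=11101  old=11001  +wl: 6
  step 9. node 0  ⊔preds=11111  new=10101  stable
  step 10. node 1  ⊔preds=11111  new=11111  stable
  step 11. node 2  ⊔preds=11111  new=10111  stable
  step 12. node 3  ⊔preds=11111  new=11111  stable
  step 13. node 6  ⊔preds=11111  new=11000  stable

Least fixpoint reached:
  node 0: 10101
  node 1: 11111
  node 2: 10111
  node 3: 11111
  node 4: 11111
  node 5: 11110
  node 6: 11000
  node 7: 11101

10101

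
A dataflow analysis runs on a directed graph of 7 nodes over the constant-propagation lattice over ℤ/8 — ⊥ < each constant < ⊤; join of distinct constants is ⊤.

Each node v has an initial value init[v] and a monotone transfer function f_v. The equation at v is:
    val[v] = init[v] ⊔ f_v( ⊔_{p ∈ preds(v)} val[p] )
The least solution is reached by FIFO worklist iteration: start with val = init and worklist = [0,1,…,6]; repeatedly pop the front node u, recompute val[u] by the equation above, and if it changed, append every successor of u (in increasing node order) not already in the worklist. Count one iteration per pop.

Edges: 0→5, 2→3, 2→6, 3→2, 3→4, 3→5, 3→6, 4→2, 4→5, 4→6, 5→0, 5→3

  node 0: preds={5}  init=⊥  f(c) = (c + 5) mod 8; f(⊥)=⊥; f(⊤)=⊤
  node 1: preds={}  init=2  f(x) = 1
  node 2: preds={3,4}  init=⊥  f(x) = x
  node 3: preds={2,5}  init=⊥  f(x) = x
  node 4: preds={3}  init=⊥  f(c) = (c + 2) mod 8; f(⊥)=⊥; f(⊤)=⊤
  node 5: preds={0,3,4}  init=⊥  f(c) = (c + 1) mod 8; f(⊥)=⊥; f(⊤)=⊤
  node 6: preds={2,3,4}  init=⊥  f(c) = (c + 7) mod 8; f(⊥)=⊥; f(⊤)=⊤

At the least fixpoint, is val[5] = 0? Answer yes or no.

no

Trace (7 dequeues):
  [1] u=0 | in ⊥ | out ⊥ | ==
  [2] u=1 | in ⊥ | out ⊤ | prev 2 | push {}
  [3] u=2 | in ⊥ | out ⊥ | ==
  [4] u=3 | in ⊥ | out ⊥ | ==
  [5] u=4 | in ⊥ | out ⊥ | ==
  [6] u=5 | in ⊥ | out ⊥ | ==
  [7] u=6 | in ⊥ | out ⊥ | ==

Converged values:
  [0] ⊥
  [1] ⊤
  [2] ⊥
  [3] ⊥
  [4] ⊥
  [5] ⊥
  [6] ⊥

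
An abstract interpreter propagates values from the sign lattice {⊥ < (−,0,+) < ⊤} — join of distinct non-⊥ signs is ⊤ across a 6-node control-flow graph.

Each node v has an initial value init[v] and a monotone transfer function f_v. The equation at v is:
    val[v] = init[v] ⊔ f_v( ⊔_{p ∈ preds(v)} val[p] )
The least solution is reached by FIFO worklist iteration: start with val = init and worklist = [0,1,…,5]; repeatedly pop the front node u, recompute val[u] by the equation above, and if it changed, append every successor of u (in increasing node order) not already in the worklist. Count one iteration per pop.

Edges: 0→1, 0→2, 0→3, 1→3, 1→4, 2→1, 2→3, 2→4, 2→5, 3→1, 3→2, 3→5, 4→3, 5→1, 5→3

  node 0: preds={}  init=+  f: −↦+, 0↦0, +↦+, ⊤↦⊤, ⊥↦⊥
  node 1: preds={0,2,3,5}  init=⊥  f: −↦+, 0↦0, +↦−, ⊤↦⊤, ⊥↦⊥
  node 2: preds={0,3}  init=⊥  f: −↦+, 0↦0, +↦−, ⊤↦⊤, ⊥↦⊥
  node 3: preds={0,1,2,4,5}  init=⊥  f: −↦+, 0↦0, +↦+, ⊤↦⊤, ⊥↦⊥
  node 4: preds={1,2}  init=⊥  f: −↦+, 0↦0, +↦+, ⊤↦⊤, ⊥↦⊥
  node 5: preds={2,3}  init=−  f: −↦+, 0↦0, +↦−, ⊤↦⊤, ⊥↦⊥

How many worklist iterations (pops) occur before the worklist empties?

12

Iteration log — 12 steps:
  step 1. node 0  ⊔preds=⊥  new=+  stable
  step 2. node 1  ⊔preds=⊤  new=⊤  old=⊥  +wl: 
  step 3. node 2  ⊔preds=+  new=−  old=⊥  +wl: 1
  step 4. node 3  ⊔preds=⊤  new=⊤  old=⊥  +wl: 2
  step 5. node 4  ⊔preds=⊤  new=⊤  old=⊥  +wl: 3
  step 6. node 5  ⊔preds=⊤  new=⊤  old=−  +wl: 
  step 7. node 1  ⊔preds=⊤  new=⊤  stable
  step 8. node 2  ⊔preds=⊤  new=⊤  old=−  +wl: 1,4,5
  step 9. node 3  ⊔preds=⊤  new=⊤  stable
  step 10. node 1  ⊔preds=⊤  new=⊤  stable
  step 11. node 4  ⊔preds=⊤  new=⊤  stable
  step 12. node 5  ⊔preds=⊤  new=⊤  stable

Least fixpoint reached:
  node 0: +
  node 1: ⊤
  node 2: ⊤
  node 3: ⊤
  node 4: ⊤
  node 5: ⊤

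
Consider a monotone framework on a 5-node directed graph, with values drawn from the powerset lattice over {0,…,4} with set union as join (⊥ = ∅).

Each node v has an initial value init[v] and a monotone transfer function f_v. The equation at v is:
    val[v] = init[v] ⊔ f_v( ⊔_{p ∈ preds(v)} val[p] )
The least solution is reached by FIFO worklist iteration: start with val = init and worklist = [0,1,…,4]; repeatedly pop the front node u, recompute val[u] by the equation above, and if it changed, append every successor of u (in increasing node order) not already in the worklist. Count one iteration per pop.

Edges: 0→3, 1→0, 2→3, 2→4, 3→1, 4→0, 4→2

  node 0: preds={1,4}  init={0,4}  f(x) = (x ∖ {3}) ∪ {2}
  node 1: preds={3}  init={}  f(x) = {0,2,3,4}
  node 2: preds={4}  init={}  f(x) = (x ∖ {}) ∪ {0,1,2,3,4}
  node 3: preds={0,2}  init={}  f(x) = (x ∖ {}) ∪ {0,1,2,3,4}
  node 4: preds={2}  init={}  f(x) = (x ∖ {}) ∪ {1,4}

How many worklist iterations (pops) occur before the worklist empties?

Trace (9 dequeues):
  [1] u=0 | in {} | out {0,2,4} | prev {0,4} | push {}
  [2] u=1 | in {} | out {0,2,3,4} | prev {} | push {0}
  [3] u=2 | in {} | out {0,1,2,3,4} | prev {} | push {}
  [4] u=3 | in {0,1,2,3,4} | out {0,1,2,3,4} | prev {} | push {1}
  [5] u=4 | in {0,1,2,3,4} | out {0,1,2,3,4} | prev {} | push {2}
  [6] u=0 | in {0,1,2,3,4} | out {0,1,2,4} | prev {0,2,4} | push {3}
  [7] u=1 | in {0,1,2,3,4} | out {0,2,3,4} | ==
  [8] u=2 | in {0,1,2,3,4} | out {0,1,2,3,4} | ==
  [9] u=3 | in {0,1,2,3,4} | out {0,1,2,3,4} | ==

Converged values:
  [0] {0,1,2,4}
  [1] {0,2,3,4}
  [2] {0,1,2,3,4}
  [3] {0,1,2,3,4}
  [4] {0,1,2,3,4}

9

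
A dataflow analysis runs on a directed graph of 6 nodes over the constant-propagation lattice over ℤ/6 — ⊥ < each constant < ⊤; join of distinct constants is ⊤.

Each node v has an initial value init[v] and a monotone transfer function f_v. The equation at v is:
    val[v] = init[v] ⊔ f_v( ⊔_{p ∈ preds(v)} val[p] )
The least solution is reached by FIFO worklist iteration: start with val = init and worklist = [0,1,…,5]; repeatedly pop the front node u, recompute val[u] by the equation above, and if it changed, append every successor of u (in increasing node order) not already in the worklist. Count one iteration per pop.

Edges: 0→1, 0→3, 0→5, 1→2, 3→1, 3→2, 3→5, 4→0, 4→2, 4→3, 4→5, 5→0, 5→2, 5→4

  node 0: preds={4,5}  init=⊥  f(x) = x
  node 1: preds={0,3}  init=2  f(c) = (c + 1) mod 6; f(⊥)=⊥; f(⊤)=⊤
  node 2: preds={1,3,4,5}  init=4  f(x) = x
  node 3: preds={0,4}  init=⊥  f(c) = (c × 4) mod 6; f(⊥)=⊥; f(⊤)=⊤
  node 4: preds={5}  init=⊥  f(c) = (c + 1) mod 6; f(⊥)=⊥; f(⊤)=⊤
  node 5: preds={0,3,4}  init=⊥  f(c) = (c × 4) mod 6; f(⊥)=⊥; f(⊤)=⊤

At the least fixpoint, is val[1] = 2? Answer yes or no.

yes

Trace (6 dequeues):
  [1] u=0 | in ⊥ | out ⊥ | ==
  [2] u=1 | in ⊥ | out 2 | ==
  [3] u=2 | in 2 | out ⊤ | prev 4 | push {}
  [4] u=3 | in ⊥ | out ⊥ | ==
  [5] u=4 | in ⊥ | out ⊥ | ==
  [6] u=5 | in ⊥ | out ⊥ | ==

Converged values:
  [0] ⊥
  [1] 2
  [2] ⊤
  [3] ⊥
  [4] ⊥
  [5] ⊥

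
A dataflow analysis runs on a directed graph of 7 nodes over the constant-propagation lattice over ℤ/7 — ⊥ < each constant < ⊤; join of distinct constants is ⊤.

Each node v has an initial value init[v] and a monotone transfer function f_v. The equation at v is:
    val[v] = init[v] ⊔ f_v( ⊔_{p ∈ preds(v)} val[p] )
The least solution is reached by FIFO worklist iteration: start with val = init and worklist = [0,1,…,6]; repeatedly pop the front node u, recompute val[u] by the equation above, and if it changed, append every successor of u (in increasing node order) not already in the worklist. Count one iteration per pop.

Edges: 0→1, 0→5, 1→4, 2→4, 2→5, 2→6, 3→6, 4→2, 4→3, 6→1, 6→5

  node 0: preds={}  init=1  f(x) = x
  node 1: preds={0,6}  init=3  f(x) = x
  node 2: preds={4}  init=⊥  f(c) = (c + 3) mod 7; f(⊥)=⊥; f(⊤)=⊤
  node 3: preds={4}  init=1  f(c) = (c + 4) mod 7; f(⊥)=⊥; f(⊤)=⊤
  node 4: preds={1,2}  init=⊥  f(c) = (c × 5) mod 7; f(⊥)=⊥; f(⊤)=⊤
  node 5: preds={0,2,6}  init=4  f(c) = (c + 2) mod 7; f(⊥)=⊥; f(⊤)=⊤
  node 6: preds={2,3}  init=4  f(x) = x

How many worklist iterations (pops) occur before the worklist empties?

13

Worklist (13 pops):
  #1 pop 0: in=⊥ → 1 (no change)
  #2 pop 1: in=⊤ → ⊤ (was 3); enqueue []
  #3 pop 2: in=⊥ → ⊥ (no change)
  #4 pop 3: in=⊥ → 1 (no change)
  #5 pop 4: in=⊤ → ⊤ (was ⊥); enqueue [2,3]
  #6 pop 5: in=⊤ → ⊤ (was 4); enqueue []
  #7 pop 6: in=1 → ⊤ (was 4); enqueue [1,5]
  #8 pop 2: in=⊤ → ⊤ (was ⊥); enqueue [4,6]
  #9 pop 3: in=⊤ → ⊤ (was 1); enqueue []
  #10 pop 1: in=⊤ → ⊤ (no change)
  #11 pop 5: in=⊤ → ⊤ (no change)
  #12 pop 4: in=⊤ → ⊤ (no change)
  #13 pop 6: in=⊤ → ⊤ (no change)

Fixpoint:
  val[0] = 1
  val[1] = ⊤
  val[2] = ⊤
  val[3] = ⊤
  val[4] = ⊤
  val[5] = ⊤
  val[6] = ⊤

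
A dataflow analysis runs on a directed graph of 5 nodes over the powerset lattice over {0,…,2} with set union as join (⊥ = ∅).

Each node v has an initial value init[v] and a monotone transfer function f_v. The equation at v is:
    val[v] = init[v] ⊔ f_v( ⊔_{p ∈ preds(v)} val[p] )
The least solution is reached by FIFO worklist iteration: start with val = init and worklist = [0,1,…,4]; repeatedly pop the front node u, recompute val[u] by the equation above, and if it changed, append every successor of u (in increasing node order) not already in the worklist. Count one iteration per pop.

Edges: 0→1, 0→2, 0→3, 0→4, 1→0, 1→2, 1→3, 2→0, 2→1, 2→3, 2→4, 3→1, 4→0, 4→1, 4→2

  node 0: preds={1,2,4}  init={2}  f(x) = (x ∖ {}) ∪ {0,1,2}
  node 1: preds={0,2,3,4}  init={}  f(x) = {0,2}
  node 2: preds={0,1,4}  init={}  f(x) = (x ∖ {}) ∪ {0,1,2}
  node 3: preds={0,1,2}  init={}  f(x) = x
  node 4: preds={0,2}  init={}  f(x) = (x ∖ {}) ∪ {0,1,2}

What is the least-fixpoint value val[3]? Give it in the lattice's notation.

Trace (8 dequeues):
  [1] u=0 | in {} | out {0,1,2} | prev {2} | push {}
  [2] u=1 | in {0,1,2} | out {0,2} | prev {} | push {0}
  [3] u=2 | in {0,1,2} | out {0,1,2} | prev {} | push {1}
  [4] u=3 | in {0,1,2} | out {0,1,2} | prev {} | push {}
  [5] u=4 | in {0,1,2} | out {0,1,2} | prev {} | push {2}
  [6] u=0 | in {0,1,2} | out {0,1,2} | ==
  [7] u=1 | in {0,1,2} | out {0,2} | ==
  [8] u=2 | in {0,1,2} | out {0,1,2} | ==

Converged values:
  [0] {0,1,2}
  [1] {0,2}
  [2] {0,1,2}
  [3] {0,1,2}
  [4] {0,1,2}

{0,1,2}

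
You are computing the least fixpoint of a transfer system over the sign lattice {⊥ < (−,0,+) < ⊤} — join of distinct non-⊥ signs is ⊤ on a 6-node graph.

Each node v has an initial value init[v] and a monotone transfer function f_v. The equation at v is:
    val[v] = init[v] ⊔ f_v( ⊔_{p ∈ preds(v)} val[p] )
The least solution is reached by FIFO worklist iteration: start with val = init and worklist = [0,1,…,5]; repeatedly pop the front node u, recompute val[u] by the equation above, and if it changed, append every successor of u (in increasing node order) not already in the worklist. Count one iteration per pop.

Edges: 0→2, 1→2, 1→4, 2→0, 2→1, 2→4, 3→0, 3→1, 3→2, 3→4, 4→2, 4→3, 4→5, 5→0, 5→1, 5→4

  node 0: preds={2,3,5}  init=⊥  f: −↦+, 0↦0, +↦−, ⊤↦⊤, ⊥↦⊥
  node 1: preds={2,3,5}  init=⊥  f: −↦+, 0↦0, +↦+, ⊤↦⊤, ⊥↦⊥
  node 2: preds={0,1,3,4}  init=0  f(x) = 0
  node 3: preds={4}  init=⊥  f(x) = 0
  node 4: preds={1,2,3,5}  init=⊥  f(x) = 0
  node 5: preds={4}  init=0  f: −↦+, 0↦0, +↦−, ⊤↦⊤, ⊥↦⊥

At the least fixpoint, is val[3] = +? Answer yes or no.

no

Trace (10 dequeues):
  [1] u=0 | in 0 | out 0 | prev ⊥ | push {}
  [2] u=1 | in 0 | out 0 | prev ⊥ | push {}
  [3] u=2 | in 0 | out 0 | ==
  [4] u=3 | in ⊥ | out 0 | prev ⊥ | push {0,1,2}
  [5] u=4 | in 0 | out 0 | prev ⊥ | push {3}
  [6] u=5 | in 0 | out 0 | ==
  [7] u=0 | in 0 | out 0 | ==
  [8] u=1 | in 0 | out 0 | ==
  [9] u=2 | in 0 | out 0 | ==
  [10] u=3 | in 0 | out 0 | ==

Converged values:
  [0] 0
  [1] 0
  [2] 0
  [3] 0
  [4] 0
  [5] 0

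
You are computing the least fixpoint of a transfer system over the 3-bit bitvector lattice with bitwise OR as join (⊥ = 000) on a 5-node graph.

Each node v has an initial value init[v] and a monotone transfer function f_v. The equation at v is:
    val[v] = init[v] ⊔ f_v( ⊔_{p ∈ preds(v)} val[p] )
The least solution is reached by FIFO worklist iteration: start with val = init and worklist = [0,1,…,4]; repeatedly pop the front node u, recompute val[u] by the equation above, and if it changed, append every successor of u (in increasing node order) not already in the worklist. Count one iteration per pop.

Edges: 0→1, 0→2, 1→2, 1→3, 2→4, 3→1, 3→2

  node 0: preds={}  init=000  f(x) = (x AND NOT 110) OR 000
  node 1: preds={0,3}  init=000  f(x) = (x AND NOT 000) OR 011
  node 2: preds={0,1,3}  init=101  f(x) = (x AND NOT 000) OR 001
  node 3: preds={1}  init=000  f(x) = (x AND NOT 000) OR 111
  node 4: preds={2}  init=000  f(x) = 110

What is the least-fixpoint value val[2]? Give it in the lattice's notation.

111

Iteration log — 8 steps:
  step 1. node 0  ⊔preds=000  new=000  stable
  step 2. node 1  ⊔preds=000  new=011  old=000  +wl: 
  step 3. node 2  ⊔preds=011  new=111  old=101  +wl: 
  step 4. node 3  ⊔preds=011  new=111  old=000  +wl: 1,2
  step 5. node 4  ⊔preds=111  new=110  old=000  +wl: 
  step 6. node 1  ⊔preds=111  new=111  old=011  +wl: 3
  step 7. node 2  ⊔preds=111  new=111  stable
  step 8. node 3  ⊔preds=111  new=111  stable

Least fixpoint reached:
  node 0: 000
  node 1: 111
  node 2: 111
  node 3: 111
  node 4: 110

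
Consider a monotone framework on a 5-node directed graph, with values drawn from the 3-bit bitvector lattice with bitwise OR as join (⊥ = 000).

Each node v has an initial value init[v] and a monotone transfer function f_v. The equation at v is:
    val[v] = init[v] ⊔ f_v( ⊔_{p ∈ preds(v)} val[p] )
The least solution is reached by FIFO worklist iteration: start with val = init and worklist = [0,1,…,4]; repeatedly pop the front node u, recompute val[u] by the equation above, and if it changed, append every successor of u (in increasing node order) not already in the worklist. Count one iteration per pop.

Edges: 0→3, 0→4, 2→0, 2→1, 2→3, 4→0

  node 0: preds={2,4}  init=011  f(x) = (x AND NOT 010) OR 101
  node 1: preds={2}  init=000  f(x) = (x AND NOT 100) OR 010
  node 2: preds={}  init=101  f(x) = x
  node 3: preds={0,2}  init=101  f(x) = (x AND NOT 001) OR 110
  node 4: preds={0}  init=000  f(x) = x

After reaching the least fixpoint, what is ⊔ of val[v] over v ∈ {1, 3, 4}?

111

Worklist (6 pops):
  #1 pop 0: in=101 → 111 (was 011); enqueue []
  #2 pop 1: in=101 → 011 (was 000); enqueue []
  #3 pop 2: in=000 → 101 (no change)
  #4 pop 3: in=111 → 111 (was 101); enqueue []
  #5 pop 4: in=111 → 111 (was 000); enqueue [0]
  #6 pop 0: in=111 → 111 (no change)

Fixpoint:
  val[0] = 111
  val[1] = 011
  val[2] = 101
  val[3] = 111
  val[4] = 111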